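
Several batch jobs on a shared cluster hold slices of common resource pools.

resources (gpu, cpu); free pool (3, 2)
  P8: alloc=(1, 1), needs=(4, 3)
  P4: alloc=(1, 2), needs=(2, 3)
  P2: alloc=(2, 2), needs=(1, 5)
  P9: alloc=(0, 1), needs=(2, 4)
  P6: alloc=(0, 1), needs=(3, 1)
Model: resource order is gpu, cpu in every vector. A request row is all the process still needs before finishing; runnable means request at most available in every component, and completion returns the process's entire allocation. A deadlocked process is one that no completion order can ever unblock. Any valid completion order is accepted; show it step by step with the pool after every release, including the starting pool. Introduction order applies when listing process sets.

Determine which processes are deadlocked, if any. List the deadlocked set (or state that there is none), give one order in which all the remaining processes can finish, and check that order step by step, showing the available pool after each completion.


Nothing here is deadlocked.
Key observation: beginning at P6, releases accumulate fast enough that every process eventually fits.
A valid finishing order for the others: P6, P4, P2, P9, P8. Step-by-step check:
  pool = (3, 2)
  run P6 (needs (3, 1), free (3, 2)); after release of (0, 1) the pool is (3, 3)
  run P4 (needs (2, 3), free (3, 3)); after release of (1, 2) the pool is (4, 5)
  run P2 (needs (1, 5), free (4, 5)); after release of (2, 2) the pool is (6, 7)
  run P9 (needs (2, 4), free (6, 7)); after release of (0, 1) the pool is (6, 8)
  run P8 (needs (4, 3), free (6, 8)); after release of (1, 1) the pool is (7, 9)


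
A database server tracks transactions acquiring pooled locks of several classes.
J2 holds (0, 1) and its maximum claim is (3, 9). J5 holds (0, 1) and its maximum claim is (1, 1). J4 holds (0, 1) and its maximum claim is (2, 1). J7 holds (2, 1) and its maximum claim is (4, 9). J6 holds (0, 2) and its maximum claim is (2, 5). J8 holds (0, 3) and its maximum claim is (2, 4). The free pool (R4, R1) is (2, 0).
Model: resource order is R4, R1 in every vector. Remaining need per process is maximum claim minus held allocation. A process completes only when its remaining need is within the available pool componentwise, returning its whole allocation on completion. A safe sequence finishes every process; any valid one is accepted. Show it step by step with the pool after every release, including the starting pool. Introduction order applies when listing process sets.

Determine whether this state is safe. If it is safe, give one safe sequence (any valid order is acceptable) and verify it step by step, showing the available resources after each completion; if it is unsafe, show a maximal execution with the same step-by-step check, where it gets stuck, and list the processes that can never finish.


UNSAFE.
Key observation: no order helps: past J4, J5, J8, J6, the free pool tops out at (2, 7), below what each blocked process needs in R1.
Going as far as possible: J4, J5, J8, J6; after that, nothing fits. Check, step by step:
  pool = (2, 0)
  J4 needs (2, 0) <= (2, 0) -> finishes; pool += (0, 1) = (2, 1)
  J5 needs (1, 0) <= (2, 1) -> finishes; pool += (0, 1) = (2, 2)
  J8 needs (2, 1) <= (2, 2) -> finishes; pool += (0, 3) = (2, 5)
  J6 needs (2, 3) <= (2, 5) -> finishes; pool += (0, 2) = (2, 7)
  blocked: J2 wants (3, 8), pool (2, 7) — not enough R4 and R1
  blocked: J7 wants (2, 8), pool (2, 7) — not enough R1
Permanently blocked: J2 and J7.


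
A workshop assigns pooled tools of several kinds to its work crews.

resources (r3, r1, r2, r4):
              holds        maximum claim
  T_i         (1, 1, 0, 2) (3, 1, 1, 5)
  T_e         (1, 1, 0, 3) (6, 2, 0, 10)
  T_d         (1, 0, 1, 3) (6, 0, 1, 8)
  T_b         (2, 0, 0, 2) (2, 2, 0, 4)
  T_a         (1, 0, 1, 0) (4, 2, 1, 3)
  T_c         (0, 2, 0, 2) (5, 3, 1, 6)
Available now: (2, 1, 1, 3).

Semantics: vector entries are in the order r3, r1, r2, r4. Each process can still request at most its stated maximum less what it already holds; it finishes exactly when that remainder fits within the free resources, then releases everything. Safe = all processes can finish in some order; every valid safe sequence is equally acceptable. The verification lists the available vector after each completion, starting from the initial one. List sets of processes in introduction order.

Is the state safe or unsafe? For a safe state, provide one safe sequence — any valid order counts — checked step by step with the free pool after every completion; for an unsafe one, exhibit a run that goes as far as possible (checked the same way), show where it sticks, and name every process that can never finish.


The state is SAFE; one workable sequence: T_i, T_b, T_a, T_c, T_e, T_d.
Key observation: T_i marks the first exact bind of the order: its need (2, 0, 1, 3) fits the free (2, 1, 1, 3) with zero slack on a requested resource.
Check, step by step:
  pool = (2, 1, 1, 3)
  run T_i (needs (2, 0, 1, 3), free (2, 1, 1, 3)); after release of (1, 1, 0, 2) the pool is (3, 2, 1, 5)
  run T_b (needs (0, 2, 0, 2), free (3, 2, 1, 5)); after release of (2, 0, 0, 2) the pool is (5, 2, 1, 7)
  run T_a (needs (3, 2, 0, 3), free (5, 2, 1, 7)); after release of (1, 0, 1, 0) the pool is (6, 2, 2, 7)
  run T_c (needs (5, 1, 1, 4), free (6, 2, 2, 7)); after release of (0, 2, 0, 2) the pool is (6, 4, 2, 9)
  run T_e (needs (5, 1, 0, 7), free (6, 4, 2, 9)); after release of (1, 1, 0, 3) the pool is (7, 5, 2, 12)
  run T_d (needs (5, 0, 0, 5), free (7, 5, 2, 12)); after release of (1, 0, 1, 3) the pool is (8, 5, 3, 15)


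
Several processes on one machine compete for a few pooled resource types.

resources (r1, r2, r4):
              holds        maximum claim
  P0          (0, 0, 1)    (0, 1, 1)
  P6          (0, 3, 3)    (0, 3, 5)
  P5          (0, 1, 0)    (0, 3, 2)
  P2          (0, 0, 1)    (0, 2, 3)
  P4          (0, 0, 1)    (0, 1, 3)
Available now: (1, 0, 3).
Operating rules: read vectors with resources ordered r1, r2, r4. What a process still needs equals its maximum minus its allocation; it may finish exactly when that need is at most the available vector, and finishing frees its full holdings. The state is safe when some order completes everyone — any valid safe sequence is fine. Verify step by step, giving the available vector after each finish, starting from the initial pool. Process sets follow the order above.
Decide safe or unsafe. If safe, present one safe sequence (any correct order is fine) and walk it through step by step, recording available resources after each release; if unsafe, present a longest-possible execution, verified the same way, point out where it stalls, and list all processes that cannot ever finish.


SAFE, for example via the order P6, P5, P2, P4, P0.
Key observation: nothing binds to the last unit here — the tightest requested-resource margin is 1, first seen at P6 ((0, 0, 2) against (1, 0, 3)).
Verifying each step:
  pool = (1, 0, 3)
  run P6 (needs (0, 0, 2), free (1, 0, 3)); after release of (0, 3, 3) the pool is (1, 3, 6)
  run P5 (needs (0, 2, 2), free (1, 3, 6)); after release of (0, 1, 0) the pool is (1, 4, 6)
  run P2 (needs (0, 2, 2), free (1, 4, 6)); after release of (0, 0, 1) the pool is (1, 4, 7)
  run P4 (needs (0, 1, 2), free (1, 4, 7)); after release of (0, 0, 1) the pool is (1, 4, 8)
  run P0 (needs (0, 1, 0), free (1, 4, 8)); after release of (0, 0, 1) the pool is (1, 4, 9)


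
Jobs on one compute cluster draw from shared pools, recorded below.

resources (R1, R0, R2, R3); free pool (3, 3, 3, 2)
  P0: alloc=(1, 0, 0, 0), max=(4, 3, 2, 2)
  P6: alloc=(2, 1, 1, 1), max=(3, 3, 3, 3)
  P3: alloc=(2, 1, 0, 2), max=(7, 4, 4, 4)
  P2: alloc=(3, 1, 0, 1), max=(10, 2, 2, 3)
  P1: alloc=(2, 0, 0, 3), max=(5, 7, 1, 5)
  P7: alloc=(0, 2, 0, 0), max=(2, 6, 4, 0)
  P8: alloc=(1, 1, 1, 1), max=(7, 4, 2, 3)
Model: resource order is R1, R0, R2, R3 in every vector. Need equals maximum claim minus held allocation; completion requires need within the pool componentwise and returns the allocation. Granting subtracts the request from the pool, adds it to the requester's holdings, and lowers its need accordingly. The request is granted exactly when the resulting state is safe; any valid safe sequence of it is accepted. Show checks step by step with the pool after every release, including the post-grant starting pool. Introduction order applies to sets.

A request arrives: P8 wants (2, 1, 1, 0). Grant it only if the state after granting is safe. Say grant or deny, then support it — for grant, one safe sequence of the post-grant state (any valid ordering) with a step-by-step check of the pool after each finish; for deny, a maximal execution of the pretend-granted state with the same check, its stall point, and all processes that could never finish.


GRANT — the state after the grant stays safe, e.g. via P6, P0, P8, P7, P2, P3, P1.
Key observation: the transfer keeps a workable pool ((1, 2, 2, 2)); P6 starts the safe sequence.
Check on the post-grant state, step by step:
  pool = (1, 2, 2, 2)
  P6: need (1, 2, 2, 2) fits (1, 2, 2, 2); releases (2, 1, 1, 1), pool now (3, 3, 3, 3)
  P0: need (3, 3, 2, 2) fits (3, 3, 3, 3); releases (1, 0, 0, 0), pool now (4, 3, 3, 3)
  P8: need (4, 2, 0, 2) fits (4, 3, 3, 3); releases (3, 2, 2, 1), pool now (7, 5, 5, 4)
  P7: need (2, 4, 4, 0) fits (7, 5, 5, 4); releases (0, 2, 0, 0), pool now (7, 7, 5, 4)
  P2: need (7, 1, 2, 2) fits (7, 7, 5, 4); releases (3, 1, 0, 1), pool now (10, 8, 5, 5)
  P3: need (5, 3, 4, 2) fits (10, 8, 5, 5); releases (2, 1, 0, 2), pool now (12, 9, 5, 7)
  P1: need (3, 7, 1, 2) fits (12, 9, 5, 7); releases (2, 0, 0, 3), pool now (14, 9, 5, 10)


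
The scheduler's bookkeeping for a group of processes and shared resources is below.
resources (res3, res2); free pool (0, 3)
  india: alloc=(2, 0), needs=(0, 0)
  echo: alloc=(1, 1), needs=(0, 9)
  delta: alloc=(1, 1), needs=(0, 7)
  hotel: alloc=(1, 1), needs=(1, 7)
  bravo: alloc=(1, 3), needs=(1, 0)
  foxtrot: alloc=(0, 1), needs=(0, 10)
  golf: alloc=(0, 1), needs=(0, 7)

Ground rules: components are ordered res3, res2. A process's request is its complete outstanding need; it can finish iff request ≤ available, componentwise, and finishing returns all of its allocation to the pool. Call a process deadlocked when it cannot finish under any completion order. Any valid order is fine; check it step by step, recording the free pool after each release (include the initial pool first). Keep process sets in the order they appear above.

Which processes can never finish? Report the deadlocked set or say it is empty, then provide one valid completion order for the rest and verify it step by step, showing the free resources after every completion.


Deadlocked set: echo, delta, hotel, foxtrot and golf.
Key observation: no order helps: past india, bravo, the free pool tops out at (3, 6), below what each blocked process needs in res2.
The rest can finish in the order india, bravo. Check, step by step:
  pool = (0, 3)
  india: need (0, 0) fits (0, 3); releases (2, 0), pool now (2, 3)
  bravo: need (1, 0) fits (2, 3); releases (1, 3), pool now (3, 6)
None of the blocked processes ever fits:
  blocked: echo wants (0, 9), pool (3, 6) — not enough res2
  blocked: delta wants (0, 7), pool (3, 6) — not enough res2
  blocked: hotel wants (1, 7), pool (3, 6) — not enough res2
  blocked: foxtrot wants (0, 10), pool (3, 6) — not enough res2
  blocked: golf wants (0, 7), pool (3, 6) — not enough res2


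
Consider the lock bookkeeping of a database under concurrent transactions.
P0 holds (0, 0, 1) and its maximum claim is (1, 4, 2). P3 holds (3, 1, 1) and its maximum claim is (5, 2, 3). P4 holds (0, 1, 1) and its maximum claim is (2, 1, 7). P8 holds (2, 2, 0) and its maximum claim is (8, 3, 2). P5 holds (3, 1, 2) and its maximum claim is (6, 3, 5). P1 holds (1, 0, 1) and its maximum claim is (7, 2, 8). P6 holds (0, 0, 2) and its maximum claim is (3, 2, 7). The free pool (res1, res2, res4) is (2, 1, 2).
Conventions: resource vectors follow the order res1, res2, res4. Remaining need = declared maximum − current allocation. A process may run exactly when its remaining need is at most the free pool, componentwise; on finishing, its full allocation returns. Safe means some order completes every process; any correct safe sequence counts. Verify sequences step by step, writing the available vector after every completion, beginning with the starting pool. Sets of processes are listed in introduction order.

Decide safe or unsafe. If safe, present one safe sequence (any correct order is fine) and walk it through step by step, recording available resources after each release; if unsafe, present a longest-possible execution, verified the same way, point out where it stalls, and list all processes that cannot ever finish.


SAFE — a valid safe sequence is P3, P5, P8, P0, P4, P1, P6.
Key observation: P3 is the earliest step where a requested resource binds exactly: need (2, 1, 2), pool (2, 1, 2) at its turn.
Verifying each step:
  pool = (2, 1, 2)
  run P3 (needs (2, 1, 2), free (2, 1, 2)); after release of (3, 1, 1) the pool is (5, 2, 3)
  run P5 (needs (3, 2, 3), free (5, 2, 3)); after release of (3, 1, 2) the pool is (8, 3, 5)
  run P8 (needs (6, 1, 2), free (8, 3, 5)); after release of (2, 2, 0) the pool is (10, 5, 5)
  run P0 (needs (1, 4, 1), free (10, 5, 5)); after release of (0, 0, 1) the pool is (10, 5, 6)
  run P4 (needs (2, 0, 6), free (10, 5, 6)); after release of (0, 1, 1) the pool is (10, 6, 7)
  run P1 (needs (6, 2, 7), free (10, 6, 7)); after release of (1, 0, 1) the pool is (11, 6, 8)
  run P6 (needs (3, 2, 5), free (11, 6, 8)); after release of (0, 0, 2) the pool is (11, 6, 10)


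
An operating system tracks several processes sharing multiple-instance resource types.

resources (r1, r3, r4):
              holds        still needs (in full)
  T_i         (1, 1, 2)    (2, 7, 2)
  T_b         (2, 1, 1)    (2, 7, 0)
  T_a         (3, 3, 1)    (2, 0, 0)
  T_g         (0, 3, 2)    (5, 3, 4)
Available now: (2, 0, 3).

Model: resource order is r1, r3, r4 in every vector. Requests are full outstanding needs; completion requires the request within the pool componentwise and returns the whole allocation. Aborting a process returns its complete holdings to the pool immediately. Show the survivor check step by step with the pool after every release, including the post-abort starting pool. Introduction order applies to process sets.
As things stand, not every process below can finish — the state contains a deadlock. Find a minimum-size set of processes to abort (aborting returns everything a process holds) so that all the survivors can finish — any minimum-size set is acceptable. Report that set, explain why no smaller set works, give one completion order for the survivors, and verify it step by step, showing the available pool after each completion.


Abort T_b.
Key observation: no ordering could ever have run T_i before the abort of T_b; with (2, 1, 1) back in the pool it fits at step 3.
Why nothing smaller works: aborting no one leaves the state deadlocked as given.
Survivors finish in the order: T_a, T_g, T_i. Step-by-step check (pool after the aborts first):
  pool = (4, 1, 4)
  T_a: need (2, 0, 0) fits (4, 1, 4); releases (3, 3, 1), pool now (7, 4, 5)
  T_g: need (5, 3, 4) fits (7, 4, 5); releases (0, 3, 2), pool now (7, 7, 7)
  T_i: need (2, 7, 2) fits (7, 7, 7); releases (1, 1, 2), pool now (8, 8, 9)


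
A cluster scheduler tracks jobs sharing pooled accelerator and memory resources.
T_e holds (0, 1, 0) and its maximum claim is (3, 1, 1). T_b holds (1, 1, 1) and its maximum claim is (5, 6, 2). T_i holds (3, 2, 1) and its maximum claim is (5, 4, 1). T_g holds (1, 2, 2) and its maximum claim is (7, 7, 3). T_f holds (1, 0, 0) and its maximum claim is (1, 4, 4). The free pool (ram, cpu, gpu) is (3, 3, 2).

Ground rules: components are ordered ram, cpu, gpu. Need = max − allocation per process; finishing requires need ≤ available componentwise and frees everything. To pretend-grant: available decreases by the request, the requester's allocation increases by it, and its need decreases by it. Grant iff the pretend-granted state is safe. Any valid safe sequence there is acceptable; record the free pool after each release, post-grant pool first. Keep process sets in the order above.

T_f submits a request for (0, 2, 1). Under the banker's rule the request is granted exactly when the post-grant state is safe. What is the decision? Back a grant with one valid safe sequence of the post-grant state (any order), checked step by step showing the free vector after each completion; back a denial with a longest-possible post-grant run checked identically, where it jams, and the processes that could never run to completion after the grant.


DENY. Granting would leave the state unsafe.
Key observation: after T_e, T_i the pool peaks at (6, 4, 2), and each blocked process is short somewhere: T_b on cpu; T_g on cpu; T_f on gpu.
After a pretend grant, a maximal execution: T_e, T_i — then nothing else fits. Walking it through:
  pool = (3, 1, 1)
  T_e: need (3, 0, 1) fits (3, 1, 1); releases (0, 1, 0), pool now (3, 2, 1)
  T_i: need (2, 2, 0) fits (3, 2, 1); releases (3, 2, 1), pool now (6, 4, 2)
  blocked: T_b wants (4, 5, 1), pool (6, 4, 2) — not enough cpu
  blocked: T_g wants (6, 5, 1), pool (6, 4, 2) — not enough cpu
  blocked: T_f wants (0, 2, 3), pool (6, 4, 2) — not enough gpu
Processes that could never finish after the grant: T_b, T_g and T_f.


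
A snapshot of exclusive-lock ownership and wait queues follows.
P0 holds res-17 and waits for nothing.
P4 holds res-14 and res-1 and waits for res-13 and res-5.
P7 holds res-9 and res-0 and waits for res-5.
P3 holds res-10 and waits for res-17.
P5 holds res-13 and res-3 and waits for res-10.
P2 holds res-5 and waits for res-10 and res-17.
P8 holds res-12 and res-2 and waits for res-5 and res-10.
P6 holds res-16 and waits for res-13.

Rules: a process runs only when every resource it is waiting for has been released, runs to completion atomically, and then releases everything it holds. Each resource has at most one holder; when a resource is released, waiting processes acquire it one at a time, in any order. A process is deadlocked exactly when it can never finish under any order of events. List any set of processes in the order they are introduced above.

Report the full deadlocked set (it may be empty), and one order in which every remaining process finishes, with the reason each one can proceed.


Nothing here is deadlocked.
Key observation: no waiting chain loops back on itself — every chain ends at a process that waits on nothing, so everyone eventually runs.
The rest can finish in the order P0, P3, P5, P2, P7, P6, P8, P4.
Walking it through:
  P0: no waits; runs immediately, freeing res-17
  run P3 (all its waits — res-17 — are resolved); releases res-10
  run P5 (all its waits — res-10 — are resolved); releases res-13 and res-3
  run P2 (all its waits — res-10 and res-17 — are resolved); releases res-5
  run P7 (all its waits — res-5 — are resolved); releases res-9 and res-0
  run P6 (all its waits — res-13 — are resolved); releases res-16
  run P8 (all its waits — res-5 and res-10 — are resolved); releases res-12 and res-2
  run P4 (all its waits — res-13 and res-5 — are resolved); releases res-14 and res-1


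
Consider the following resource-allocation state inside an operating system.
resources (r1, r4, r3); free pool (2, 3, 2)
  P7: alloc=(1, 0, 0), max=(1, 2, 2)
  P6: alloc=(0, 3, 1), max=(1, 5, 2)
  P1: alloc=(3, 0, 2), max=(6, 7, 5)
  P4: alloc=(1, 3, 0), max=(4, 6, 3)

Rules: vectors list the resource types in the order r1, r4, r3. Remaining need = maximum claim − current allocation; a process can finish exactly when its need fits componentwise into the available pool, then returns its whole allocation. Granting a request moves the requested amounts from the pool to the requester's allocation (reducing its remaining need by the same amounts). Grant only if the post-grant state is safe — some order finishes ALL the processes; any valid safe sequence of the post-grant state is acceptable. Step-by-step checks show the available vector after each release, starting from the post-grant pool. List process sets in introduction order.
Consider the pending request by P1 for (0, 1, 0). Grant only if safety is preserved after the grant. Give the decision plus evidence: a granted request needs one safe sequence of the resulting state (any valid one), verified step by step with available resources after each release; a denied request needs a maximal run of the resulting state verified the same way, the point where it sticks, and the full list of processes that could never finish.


GRANT — the state after the grant stays safe, e.g. via P7, P6, P4, P1.
Key observation: (2, 2, 2) free after granting still covers P7 first, and each release covers the next.
Check on the post-grant state, step by step:
  pool = (2, 2, 2)
  P7 needs (0, 2, 2) <= (2, 2, 2) -> finishes; pool += (1, 0, 0) = (3, 2, 2)
  P6 needs (1, 2, 1) <= (3, 2, 2) -> finishes; pool += (0, 3, 1) = (3, 5, 3)
  P4 needs (3, 3, 3) <= (3, 5, 3) -> finishes; pool += (1, 3, 0) = (4, 8, 3)
  P1 needs (3, 6, 3) <= (4, 8, 3) -> finishes; pool += (3, 1, 2) = (7, 9, 5)


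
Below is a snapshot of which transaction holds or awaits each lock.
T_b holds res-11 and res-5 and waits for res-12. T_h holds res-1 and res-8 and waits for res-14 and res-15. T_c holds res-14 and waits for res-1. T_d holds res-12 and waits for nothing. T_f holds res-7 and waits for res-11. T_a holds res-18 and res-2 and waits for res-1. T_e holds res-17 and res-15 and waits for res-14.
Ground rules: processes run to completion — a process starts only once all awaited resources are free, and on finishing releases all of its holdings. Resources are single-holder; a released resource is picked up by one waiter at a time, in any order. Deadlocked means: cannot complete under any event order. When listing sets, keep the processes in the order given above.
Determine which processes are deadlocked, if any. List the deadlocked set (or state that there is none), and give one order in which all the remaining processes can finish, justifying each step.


The deadlocked set is T_h, T_c, T_a and T_e.
Key observation: the loop T_h -> T_c -> T_h blocks itself forever; T_e is caught in further circular waits and T_a waits into the deadlock from upstream.
The rest can finish in the order T_d, T_b, T_f.
Step-by-step check:
  T_d: no waits; runs immediately, freeing res-12
  T_b waits on res-12 — all released -> runs and releases res-11 and res-5
  T_f waits on res-11 — all released -> runs and releases res-7


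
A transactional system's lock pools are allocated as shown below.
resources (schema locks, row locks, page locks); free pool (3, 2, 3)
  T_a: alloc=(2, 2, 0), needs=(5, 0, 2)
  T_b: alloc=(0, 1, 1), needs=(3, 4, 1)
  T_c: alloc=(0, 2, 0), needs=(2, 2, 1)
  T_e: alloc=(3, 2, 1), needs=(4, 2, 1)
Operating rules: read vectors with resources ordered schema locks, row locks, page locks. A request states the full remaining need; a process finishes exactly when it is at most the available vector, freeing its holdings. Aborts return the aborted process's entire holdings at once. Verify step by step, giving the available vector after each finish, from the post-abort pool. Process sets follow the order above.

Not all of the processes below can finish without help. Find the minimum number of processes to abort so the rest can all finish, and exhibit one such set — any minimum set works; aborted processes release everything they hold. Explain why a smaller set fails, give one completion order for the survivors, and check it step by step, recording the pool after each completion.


Abort T_e.
Key observation: no ordering could ever have run T_a before the abort of T_e; with (3, 2, 1) back in the pool it fits at step 1.
No smaller set exists: with zero aborts the deadlock remains.
Survivors finish in the order: T_a, T_b, T_c. Verifying each step (pool after the aborts first):
  pool = (6, 4, 4)
  run T_a (needs (5, 0, 2), free (6, 4, 4)); after release of (2, 2, 0) the pool is (8, 6, 4)
  run T_b (needs (3, 4, 1), free (8, 6, 4)); after release of (0, 1, 1) the pool is (8, 7, 5)
  run T_c (needs (2, 2, 1), free (8, 7, 5)); after release of (0, 2, 0) the pool is (8, 9, 5)


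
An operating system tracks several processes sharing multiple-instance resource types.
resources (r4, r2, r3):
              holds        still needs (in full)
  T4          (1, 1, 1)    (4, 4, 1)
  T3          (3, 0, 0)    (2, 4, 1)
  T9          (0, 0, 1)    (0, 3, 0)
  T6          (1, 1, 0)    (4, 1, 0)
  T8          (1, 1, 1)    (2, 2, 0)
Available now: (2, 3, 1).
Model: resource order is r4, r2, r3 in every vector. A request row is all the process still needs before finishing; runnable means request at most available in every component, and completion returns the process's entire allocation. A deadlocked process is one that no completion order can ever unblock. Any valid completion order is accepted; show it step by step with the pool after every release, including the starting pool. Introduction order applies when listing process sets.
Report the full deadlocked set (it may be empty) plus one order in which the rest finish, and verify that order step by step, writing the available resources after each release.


Nothing here is deadlocked.
Key observation: the pool covers T8 at once, and every later process fits after earlier releases.
A valid finishing order for the others: T8, T3, T4, T6, T9. Check, step by step:
  pool = (2, 3, 1)
  T8 needs (2, 2, 0) <= (2, 3, 1) -> finishes; pool += (1, 1, 1) = (3, 4, 2)
  T3 needs (2, 4, 1) <= (3, 4, 2) -> finishes; pool += (3, 0, 0) = (6, 4, 2)
  T4 needs (4, 4, 1) <= (6, 4, 2) -> finishes; pool += (1, 1, 1) = (7, 5, 3)
  T6 needs (4, 1, 0) <= (7, 5, 3) -> finishes; pool += (1, 1, 0) = (8, 6, 3)
  T9 needs (0, 3, 0) <= (8, 6, 3) -> finishes; pool += (0, 0, 1) = (8, 6, 4)


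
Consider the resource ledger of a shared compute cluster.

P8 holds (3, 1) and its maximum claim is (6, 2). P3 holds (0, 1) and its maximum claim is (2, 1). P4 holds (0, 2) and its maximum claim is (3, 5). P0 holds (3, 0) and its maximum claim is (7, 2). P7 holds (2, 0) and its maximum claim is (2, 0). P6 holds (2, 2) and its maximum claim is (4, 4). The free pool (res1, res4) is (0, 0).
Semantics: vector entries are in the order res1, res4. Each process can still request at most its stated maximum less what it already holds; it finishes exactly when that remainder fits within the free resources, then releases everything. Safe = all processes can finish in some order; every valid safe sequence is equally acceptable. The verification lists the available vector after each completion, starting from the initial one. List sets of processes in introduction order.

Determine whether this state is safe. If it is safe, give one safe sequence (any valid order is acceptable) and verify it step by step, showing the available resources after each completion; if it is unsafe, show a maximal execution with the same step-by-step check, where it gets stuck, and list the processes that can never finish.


The state is UNSAFE.
Key observation: after P7, P3 the pool peaks at (2, 1), and each blocked process is short somewhere: P8 on res1; P4 on res1, res4; P0 on res1, res4; P6 on res4.
Going as far as possible: P7, P3; after that, nothing fits. Step-by-step check:
  pool = (0, 0)
  P7 needs (0, 0) <= (0, 0) -> finishes; pool += (2, 0) = (2, 0)
  P3 needs (2, 0) <= (2, 0) -> finishes; pool += (0, 1) = (2, 1)
  P8 still needs (3, 1) but only (2, 1) is free — short on res1
  P4 still needs (3, 3) but only (2, 1) is free — short on res1 and res4
  P0 still needs (4, 2) but only (2, 1) is free — short on res1 and res4
  P6 still needs (2, 2) but only (2, 1) is free — short on res4
Never able to finish: P8, P4, P0 and P6.


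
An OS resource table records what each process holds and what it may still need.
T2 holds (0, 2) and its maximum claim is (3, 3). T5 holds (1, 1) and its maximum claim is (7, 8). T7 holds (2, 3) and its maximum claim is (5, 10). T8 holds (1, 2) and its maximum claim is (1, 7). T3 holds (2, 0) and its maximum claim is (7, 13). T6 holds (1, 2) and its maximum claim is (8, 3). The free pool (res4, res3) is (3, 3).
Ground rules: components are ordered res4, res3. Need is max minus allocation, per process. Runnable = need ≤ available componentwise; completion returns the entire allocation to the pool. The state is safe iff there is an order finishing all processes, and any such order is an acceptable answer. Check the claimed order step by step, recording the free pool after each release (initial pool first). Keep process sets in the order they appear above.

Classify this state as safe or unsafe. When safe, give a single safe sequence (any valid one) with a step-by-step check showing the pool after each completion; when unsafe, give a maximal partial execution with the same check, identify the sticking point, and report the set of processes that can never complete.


SAFE — a valid safe sequence is T2, T8, T7, T5, T6, T3.
Key observation: T2 marks the first exact bind of the order: its need (3, 1) fits the free (3, 3) with zero slack on a requested resource.
Verifying each step:
  pool = (3, 3)
  run T2 (needs (3, 1), free (3, 3)); after release of (0, 2) the pool is (3, 5)
  run T8 (needs (0, 5), free (3, 5)); after release of (1, 2) the pool is (4, 7)
  run T7 (needs (3, 7), free (4, 7)); after release of (2, 3) the pool is (6, 10)
  run T5 (needs (6, 7), free (6, 10)); after release of (1, 1) the pool is (7, 11)
  run T6 (needs (7, 1), free (7, 11)); after release of (1, 2) the pool is (8, 13)
  run T3 (needs (5, 13), free (8, 13)); after release of (2, 0) the pool is (10, 13)


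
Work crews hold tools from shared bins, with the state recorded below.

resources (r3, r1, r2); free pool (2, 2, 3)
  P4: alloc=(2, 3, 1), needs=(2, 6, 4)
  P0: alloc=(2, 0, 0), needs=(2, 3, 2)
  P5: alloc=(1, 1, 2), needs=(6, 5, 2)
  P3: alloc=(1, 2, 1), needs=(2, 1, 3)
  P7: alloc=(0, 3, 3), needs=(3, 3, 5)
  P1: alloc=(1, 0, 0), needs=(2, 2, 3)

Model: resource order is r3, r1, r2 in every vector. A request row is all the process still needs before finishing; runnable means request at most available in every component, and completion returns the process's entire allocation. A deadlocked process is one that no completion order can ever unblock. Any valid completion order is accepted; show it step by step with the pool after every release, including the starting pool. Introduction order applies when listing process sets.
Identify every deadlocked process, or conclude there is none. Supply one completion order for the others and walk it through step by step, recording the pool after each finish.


The deadlocked set is P4, P5 and P7.
Key observation: after P1, P3, P0 the pool peaks at (6, 4, 4), and each blocked process is short somewhere: P4 on r1; P5 on r1; P7 on r2.
A valid finishing order for the others: P1, P3, P0. Verifying each step:
  pool = (2, 2, 3)
  P1: need (2, 2, 3) fits (2, 2, 3); releases (1, 0, 0), pool now (3, 2, 3)
  P3: need (2, 1, 3) fits (3, 2, 3); releases (1, 2, 1), pool now (4, 4, 4)
  P0: need (2, 3, 2) fits (4, 4, 4); releases (2, 0, 0), pool now (6, 4, 4)
None of the blocked processes ever fits:
  P4 still needs (2, 6, 4) but only (6, 4, 4) is free — short on r1
  P5 still needs (6, 5, 2) but only (6, 4, 4) is free — short on r1
  P7 still needs (3, 3, 5) but only (6, 4, 4) is free — short on r2


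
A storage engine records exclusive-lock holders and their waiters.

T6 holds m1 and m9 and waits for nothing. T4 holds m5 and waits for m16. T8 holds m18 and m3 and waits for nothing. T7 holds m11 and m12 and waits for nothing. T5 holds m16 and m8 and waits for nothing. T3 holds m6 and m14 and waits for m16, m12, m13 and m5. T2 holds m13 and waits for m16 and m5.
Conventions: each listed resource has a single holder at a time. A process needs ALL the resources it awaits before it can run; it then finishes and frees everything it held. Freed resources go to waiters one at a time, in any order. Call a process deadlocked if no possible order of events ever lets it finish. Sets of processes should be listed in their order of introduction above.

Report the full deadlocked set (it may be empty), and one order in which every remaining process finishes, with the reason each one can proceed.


Nothing here is deadlocked.
Key observation: there is no circular wait here — follow any chain and it reaches a process that is free to run now.
The rest can finish in the order T8, T6, T5, T4, T7, T2, T3.
Verifying each step:
  T8 waits on nothing -> runs at once and releases m18 and m3
  T6 waits on nothing -> runs at once and releases m1 and m9
  T5 waits on nothing -> runs at once and releases m16 and m8
  T4: everything it awaited (m16) is free; runs, freeing m5
  T7 waits on nothing -> runs at once and releases m11 and m12
  T2: everything it awaited (m16 and m5) is free; runs, freeing m13
  T3: everything it awaited (m16, m12, m13 and m5) is free; runs, freeing m6 and m14


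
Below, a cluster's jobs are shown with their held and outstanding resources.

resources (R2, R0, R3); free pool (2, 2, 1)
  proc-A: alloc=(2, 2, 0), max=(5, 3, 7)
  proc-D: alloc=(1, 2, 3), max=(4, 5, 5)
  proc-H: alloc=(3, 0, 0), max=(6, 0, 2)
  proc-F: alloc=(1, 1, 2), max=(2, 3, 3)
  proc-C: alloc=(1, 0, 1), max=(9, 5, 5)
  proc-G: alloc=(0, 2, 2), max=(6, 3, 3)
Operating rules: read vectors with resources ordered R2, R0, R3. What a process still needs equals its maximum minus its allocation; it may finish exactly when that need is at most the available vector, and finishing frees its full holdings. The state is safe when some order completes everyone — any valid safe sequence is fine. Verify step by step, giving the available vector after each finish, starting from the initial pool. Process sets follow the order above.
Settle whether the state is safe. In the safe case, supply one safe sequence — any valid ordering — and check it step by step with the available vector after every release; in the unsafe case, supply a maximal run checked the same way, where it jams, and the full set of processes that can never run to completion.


SAFE, for example via the order proc-F, proc-D, proc-H, proc-G, proc-A, proc-C.
Key observation: at proc-F the run first touches a limit — (1, 2, 1) against (2, 2, 1), exact on a resource it actually requests.
Step-by-step check:
  pool = (2, 2, 1)
  proc-F needs (1, 2, 1) <= (2, 2, 1) -> finishes; pool += (1, 1, 2) = (3, 3, 3)
  proc-D needs (3, 3, 2) <= (3, 3, 3) -> finishes; pool += (1, 2, 3) = (4, 5, 6)
  proc-H needs (3, 0, 2) <= (4, 5, 6) -> finishes; pool += (3, 0, 0) = (7, 5, 6)
  proc-G needs (6, 1, 1) <= (7, 5, 6) -> finishes; pool += (0, 2, 2) = (7, 7, 8)
  proc-A needs (3, 1, 7) <= (7, 7, 8) -> finishes; pool += (2, 2, 0) = (9, 9, 8)
  proc-C needs (8, 5, 4) <= (9, 9, 8) -> finishes; pool += (1, 0, 1) = (10, 9, 9)


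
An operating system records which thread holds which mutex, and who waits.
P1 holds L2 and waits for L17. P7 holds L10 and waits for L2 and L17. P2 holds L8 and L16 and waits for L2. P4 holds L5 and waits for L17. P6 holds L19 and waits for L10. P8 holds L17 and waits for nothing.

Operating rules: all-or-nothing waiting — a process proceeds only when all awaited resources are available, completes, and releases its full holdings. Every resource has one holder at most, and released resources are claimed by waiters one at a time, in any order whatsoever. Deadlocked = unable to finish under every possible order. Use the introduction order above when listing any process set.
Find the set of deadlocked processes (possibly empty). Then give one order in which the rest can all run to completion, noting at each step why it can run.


No process is deadlocked.
Key observation: although several processes wait, no cycle exists — each chain bottoms out at a free runner.
A valid finishing order for the others: P8, P1, P4, P7, P6, P2.
Verifying each step:
  run P8 (it waits on nothing); releases L17
  P1 waits on L17 — all released -> runs and releases L2
  P4 waits on L17 — all released -> runs and releases L5
  P7 waits on L2 and L17 — all released -> runs and releases L10
  P6 waits on L10 — all released -> runs and releases L19
  P2 waits on L2 — all released -> runs and releases L8 and L16


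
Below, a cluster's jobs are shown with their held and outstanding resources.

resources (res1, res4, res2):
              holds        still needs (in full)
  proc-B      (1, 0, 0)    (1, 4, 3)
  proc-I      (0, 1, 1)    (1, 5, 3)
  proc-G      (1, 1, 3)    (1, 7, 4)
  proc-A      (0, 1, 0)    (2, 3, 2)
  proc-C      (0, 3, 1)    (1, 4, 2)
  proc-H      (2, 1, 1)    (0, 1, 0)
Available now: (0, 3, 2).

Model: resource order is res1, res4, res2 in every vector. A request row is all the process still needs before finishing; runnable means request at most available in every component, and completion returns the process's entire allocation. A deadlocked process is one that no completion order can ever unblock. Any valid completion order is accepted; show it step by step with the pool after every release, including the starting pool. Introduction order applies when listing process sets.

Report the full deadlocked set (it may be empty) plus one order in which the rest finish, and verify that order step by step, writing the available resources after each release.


Nothing here is deadlocked.
Key observation: no deadlock: proc-H fits now, and the freed resources carry the rest through.
One completion order for the rest: proc-H, proc-C, proc-B, proc-A, proc-G, proc-I. Verifying each step:
  pool = (0, 3, 2)
  proc-H: need (0, 1, 0) fits (0, 3, 2); releases (2, 1, 1), pool now (2, 4, 3)
  proc-C: need (1, 4, 2) fits (2, 4, 3); releases (0, 3, 1), pool now (2, 7, 4)
  proc-B: need (1, 4, 3) fits (2, 7, 4); releases (1, 0, 0), pool now (3, 7, 4)
  proc-A: need (2, 3, 2) fits (3, 7, 4); releases (0, 1, 0), pool now (3, 8, 4)
  proc-G: need (1, 7, 4) fits (3, 8, 4); releases (1, 1, 3), pool now (4, 9, 7)
  proc-I: need (1, 5, 3) fits (4, 9, 7); releases (0, 1, 1), pool now (4, 10, 8)


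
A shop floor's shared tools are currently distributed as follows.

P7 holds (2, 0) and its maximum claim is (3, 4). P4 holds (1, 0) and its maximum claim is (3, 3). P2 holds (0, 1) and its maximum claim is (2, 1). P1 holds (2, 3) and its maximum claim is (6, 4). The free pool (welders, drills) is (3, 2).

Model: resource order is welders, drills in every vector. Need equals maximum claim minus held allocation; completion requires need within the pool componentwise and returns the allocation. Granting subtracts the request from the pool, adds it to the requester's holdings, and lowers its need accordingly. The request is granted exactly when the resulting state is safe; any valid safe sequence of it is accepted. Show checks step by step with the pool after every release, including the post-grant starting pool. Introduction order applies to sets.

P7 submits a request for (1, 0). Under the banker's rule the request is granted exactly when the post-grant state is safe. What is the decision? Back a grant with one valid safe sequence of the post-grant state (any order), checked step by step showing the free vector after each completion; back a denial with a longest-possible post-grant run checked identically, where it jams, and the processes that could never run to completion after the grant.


DENY — the pretend-granted state is unsafe.
Key observation: after P2, P4 the pool peaks at (3, 3), and each blocked process is short somewhere: P7 on drills; P1 on welders.
Pretend the grant happened; the run P2, P4 goes as far as possible. Walking it through:
  pool = (2, 2)
  P2 needs (2, 0) <= (2, 2) -> finishes; pool += (0, 1) = (2, 3)
  P4 needs (2, 3) <= (2, 3) -> finishes; pool += (1, 0) = (3, 3)
  blocked: P7 wants (0, 4), pool (3, 3) — not enough drills
  blocked: P1 wants (4, 1), pool (3, 3) — not enough welders
Had the request been granted, P7 and P1 could never finish.


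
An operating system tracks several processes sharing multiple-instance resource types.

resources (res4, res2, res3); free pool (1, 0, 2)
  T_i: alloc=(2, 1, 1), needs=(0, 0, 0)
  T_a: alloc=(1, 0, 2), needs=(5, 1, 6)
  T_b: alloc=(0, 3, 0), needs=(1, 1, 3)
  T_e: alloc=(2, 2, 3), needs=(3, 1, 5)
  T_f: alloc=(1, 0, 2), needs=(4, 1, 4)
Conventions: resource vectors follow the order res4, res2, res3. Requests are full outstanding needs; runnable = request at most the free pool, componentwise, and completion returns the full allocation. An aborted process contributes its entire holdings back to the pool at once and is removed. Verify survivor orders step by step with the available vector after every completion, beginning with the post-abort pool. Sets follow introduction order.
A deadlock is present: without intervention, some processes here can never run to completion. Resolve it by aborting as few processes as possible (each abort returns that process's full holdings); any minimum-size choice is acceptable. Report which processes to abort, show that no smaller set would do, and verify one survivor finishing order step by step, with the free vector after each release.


Minimum abort set: T_e.
Key observation: no ordering could ever have run T_a before the abort of T_e; with (2, 2, 3) back in the pool it fits at step 2.
No smaller set exists: with zero aborts the deadlock remains.
One survivor order: T_i, T_a, T_f, T_b. Walking it through (post-abort pool first):
  pool = (3, 2, 5)
  T_i needs (0, 0, 0) <= (3, 2, 5) -> finishes; pool += (2, 1, 1) = (5, 3, 6)
  T_a needs (5, 1, 6) <= (5, 3, 6) -> finishes; pool += (1, 0, 2) = (6, 3, 8)
  T_f needs (4, 1, 4) <= (6, 3, 8) -> finishes; pool += (1, 0, 2) = (7, 3, 10)
  T_b needs (1, 1, 3) <= (7, 3, 10) -> finishes; pool += (0, 3, 0) = (7, 6, 10)
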